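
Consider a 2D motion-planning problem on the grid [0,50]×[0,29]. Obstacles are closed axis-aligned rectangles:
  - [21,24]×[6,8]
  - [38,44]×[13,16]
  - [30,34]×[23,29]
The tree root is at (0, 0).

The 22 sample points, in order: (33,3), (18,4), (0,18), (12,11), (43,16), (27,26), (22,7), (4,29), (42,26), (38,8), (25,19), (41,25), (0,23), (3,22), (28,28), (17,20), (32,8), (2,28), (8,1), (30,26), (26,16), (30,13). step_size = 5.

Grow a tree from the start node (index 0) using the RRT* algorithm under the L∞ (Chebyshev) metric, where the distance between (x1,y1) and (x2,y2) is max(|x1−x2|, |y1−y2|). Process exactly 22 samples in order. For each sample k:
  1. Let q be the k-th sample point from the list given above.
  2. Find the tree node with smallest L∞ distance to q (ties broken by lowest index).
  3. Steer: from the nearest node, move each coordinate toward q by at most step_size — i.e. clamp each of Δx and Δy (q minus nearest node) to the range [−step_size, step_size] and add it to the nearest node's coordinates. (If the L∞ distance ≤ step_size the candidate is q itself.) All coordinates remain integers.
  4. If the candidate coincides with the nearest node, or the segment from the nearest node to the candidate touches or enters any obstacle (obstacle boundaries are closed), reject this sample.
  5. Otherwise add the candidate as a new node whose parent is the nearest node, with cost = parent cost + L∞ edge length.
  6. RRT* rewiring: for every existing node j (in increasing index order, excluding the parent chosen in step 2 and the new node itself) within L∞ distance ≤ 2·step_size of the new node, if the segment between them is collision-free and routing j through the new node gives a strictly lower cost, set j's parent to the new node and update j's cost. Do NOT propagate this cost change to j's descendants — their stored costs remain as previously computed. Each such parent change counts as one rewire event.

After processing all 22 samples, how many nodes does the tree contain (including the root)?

1. q=(33,3) nearest=0 d=33 new=(5,3) → add node 1 parent=0 cost=5
2. q=(18,4) nearest=1 d=13 new=(10,4) → add node 2 parent=1 cost=10
3. q=(0,18) nearest=2 d=14 new=(5,9) → add node 3 parent=2 cost=15
4. q=(12,11) nearest=2 d=7 new=(12,9) → add node 4 parent=2 cost=15
5. q=(43,16) nearest=4 d=31 new=(17,14) → add node 5 parent=4 cost=20
6. q=(27,26) nearest=5 d=12 new=(22,19) → add node 6 parent=5 cost=25
7. q=(22,7) nearest=5 d=7 new=(22,9) → add node 7 parent=5 cost=25
8. q=(4,29) nearest=5 d=15 new=(12,19) → add node 8 parent=5 cost=25
9. q=(42,26) nearest=6 d=20 new=(27,24) → add node 9 parent=6 cost=30
10. q=(38,8) nearest=6 d=16 new=(27,14) → add node 10 parent=6 cost=30
11. q=(25,19) nearest=6 d=3 new=(25,19) → add node 11 parent=6 cost=28
12. q=(41,25) nearest=9 d=14 new=(32,25) → blocked by [30,34]×[23,29], reject
13. q=(0,23) nearest=8 d=12 new=(7,23) → add node 12 parent=8 cost=30
14. q=(3,22) nearest=12 d=4 new=(3,22) → add node 13 parent=12 cost=34
15. q=(28,28) nearest=9 d=4 new=(28,28) → add node 14 parent=9 cost=34
16. q=(17,20) nearest=6 d=5 new=(17,20) → add node 15 parent=6 cost=30
17. q=(32,8) nearest=10 d=6 new=(32,9) → add node 16 parent=10 cost=35
18. q=(2,28) nearest=12 d=5 new=(2,28) → add node 17 parent=12 cost=35
19. q=(8,1) nearest=1 d=3 new=(8,1) → add node 18 parent=1 cost=8
20. q=(30,26) nearest=14 d=2 new=(30,26) → blocked by [30,34]×[23,29], reject
21. q=(26,16) nearest=10 d=2 new=(26,16) → add node 19 parent=10 cost=32
22. q=(30,13) nearest=10 d=3 new=(30,13) → add node 20 parent=10 cost=33

Node count: 21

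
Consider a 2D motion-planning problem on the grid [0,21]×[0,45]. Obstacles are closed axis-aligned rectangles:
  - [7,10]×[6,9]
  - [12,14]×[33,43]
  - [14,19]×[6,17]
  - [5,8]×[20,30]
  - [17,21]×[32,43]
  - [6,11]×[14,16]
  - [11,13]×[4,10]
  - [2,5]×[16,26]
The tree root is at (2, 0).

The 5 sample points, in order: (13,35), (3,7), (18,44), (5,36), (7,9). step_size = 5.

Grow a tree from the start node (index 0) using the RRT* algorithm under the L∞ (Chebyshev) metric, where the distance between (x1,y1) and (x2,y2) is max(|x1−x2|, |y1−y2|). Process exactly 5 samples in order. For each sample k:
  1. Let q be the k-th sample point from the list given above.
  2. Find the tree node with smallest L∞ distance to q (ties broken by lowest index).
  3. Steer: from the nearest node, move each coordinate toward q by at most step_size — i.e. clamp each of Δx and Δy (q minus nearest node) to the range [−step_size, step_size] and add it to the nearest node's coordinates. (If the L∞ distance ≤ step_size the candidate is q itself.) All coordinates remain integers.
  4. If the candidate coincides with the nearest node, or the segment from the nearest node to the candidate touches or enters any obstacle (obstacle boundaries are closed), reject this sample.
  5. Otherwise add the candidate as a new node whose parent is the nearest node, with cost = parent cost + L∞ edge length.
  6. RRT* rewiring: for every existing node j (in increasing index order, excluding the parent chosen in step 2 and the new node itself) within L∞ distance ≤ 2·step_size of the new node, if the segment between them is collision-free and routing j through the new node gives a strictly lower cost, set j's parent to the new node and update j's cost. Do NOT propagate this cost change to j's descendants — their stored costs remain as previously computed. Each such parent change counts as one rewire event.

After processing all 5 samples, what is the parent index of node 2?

1. q=(13,35) nearest=0 d=35 new=(7,5) → add node 1 parent=0 cost=5
2. q=(3,7) nearest=1 d=4 new=(3,7) → add node 2 parent=1 cost=9
3. q=(18,44) nearest=2 d=37 new=(8,12) → add node 3 parent=2 cost=14
4. q=(5,36) nearest=3 d=24 new=(5,17) → blocked by [6,11]×[14,16], reject
5. q=(7,9) nearest=3 d=3 new=(7,9) → blocked by [7,10]×[6,9], reject

Parent of node 2: 1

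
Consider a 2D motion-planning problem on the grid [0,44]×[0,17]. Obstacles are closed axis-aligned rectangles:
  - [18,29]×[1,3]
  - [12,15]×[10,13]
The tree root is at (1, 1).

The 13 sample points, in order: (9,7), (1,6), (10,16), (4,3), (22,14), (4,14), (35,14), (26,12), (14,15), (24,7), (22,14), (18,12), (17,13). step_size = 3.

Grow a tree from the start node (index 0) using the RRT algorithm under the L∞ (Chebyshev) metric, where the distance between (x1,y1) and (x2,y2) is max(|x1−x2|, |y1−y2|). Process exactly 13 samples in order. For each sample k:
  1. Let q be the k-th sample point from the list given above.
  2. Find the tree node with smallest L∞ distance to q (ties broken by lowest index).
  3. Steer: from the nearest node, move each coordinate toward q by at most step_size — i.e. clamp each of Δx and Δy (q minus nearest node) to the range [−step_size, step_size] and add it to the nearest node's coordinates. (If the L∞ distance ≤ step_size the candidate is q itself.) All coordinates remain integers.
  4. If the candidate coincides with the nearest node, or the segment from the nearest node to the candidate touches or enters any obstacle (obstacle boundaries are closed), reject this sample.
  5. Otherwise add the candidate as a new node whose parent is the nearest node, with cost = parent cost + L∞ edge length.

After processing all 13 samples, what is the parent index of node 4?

Parent of node 4: 1

1. q=(9,7) nearest=0 d=8 new=(4,4) → add node 1 parent=0 cost=3
2. q=(1,6) nearest=1 d=3 new=(1,6) → add node 2 parent=1 cost=6
3. q=(10,16) nearest=2 d=10 new=(4,9) → add node 3 parent=2 cost=9
4. q=(4,3) nearest=1 d=1 new=(4,3) → add node 4 parent=1 cost=4
5. q=(22,14) nearest=1 d=18 new=(7,7) → add node 5 parent=1 cost=6
6. q=(4,14) nearest=3 d=5 new=(4,12) → add node 6 parent=3 cost=12
7. q=(35,14) nearest=5 d=28 new=(10,10) → add node 7 parent=5 cost=9
8. q=(26,12) nearest=7 d=16 new=(13,12) → blocked by [12,15]×[10,13], reject
9. q=(14,15) nearest=7 d=5 new=(13,13) → blocked by [12,15]×[10,13], reject
10. q=(24,7) nearest=7 d=14 new=(13,7) → add node 8 parent=7 cost=12
11. q=(22,14) nearest=8 d=9 new=(16,10) → add node 9 parent=8 cost=15
12. q=(18,12) nearest=9 d=2 new=(18,12) → add node 10 parent=9 cost=17
13. q=(17,13) nearest=10 d=1 new=(17,13) → add node 11 parent=10 cost=18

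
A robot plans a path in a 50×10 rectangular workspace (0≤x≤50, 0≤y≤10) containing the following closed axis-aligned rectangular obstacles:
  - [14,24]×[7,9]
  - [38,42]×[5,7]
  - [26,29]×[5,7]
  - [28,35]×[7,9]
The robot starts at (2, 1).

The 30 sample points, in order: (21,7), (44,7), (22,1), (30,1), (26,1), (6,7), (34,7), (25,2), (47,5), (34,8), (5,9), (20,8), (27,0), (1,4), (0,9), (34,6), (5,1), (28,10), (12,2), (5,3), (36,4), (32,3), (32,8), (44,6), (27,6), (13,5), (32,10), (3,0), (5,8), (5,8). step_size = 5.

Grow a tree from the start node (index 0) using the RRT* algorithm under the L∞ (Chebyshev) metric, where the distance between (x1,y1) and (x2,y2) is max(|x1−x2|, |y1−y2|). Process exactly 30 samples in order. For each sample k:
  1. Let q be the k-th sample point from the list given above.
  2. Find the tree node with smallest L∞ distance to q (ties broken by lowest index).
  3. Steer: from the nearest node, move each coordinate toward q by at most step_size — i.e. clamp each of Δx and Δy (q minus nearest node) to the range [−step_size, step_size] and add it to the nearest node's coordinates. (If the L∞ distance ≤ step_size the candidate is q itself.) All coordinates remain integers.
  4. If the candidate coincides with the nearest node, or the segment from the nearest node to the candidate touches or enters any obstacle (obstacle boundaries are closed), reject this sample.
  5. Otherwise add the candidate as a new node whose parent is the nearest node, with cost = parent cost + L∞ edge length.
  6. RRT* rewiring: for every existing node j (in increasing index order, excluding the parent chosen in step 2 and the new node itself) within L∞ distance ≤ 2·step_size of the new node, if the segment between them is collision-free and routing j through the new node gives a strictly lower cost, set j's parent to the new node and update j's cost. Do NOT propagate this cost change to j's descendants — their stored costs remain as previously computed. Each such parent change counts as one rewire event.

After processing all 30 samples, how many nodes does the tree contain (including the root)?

1. q=(21,7) nearest=0 d=19 new=(7,6) → add node 1 parent=0 cost=5
2. q=(44,7) nearest=1 d=37 new=(12,7) → add node 2 parent=1 cost=10
3. q=(22,1) nearest=2 d=10 new=(17,2) → add node 3 parent=2 cost=15
4. q=(30,1) nearest=3 d=13 new=(22,1) → add node 4 parent=3 cost=20
5. q=(26,1) nearest=4 d=4 new=(26,1) → add node 5 parent=4 cost=24
6. q=(6,7) nearest=1 d=1 new=(6,7) → add node 6 parent=1 cost=6
7. q=(34,7) nearest=5 d=8 new=(31,6) → add node 7 parent=5 cost=29
8. q=(25,2) nearest=5 d=1 new=(25,2) → add node 8 parent=5 cost=25
9. q=(47,5) nearest=7 d=16 new=(36,5) → add node 9 parent=7 cost=34
10. q=(34,8) nearest=7 d=3 new=(34,8) → blocked by [28,35]×[7,9], reject
11. q=(5,9) nearest=6 d=2 new=(5,9) → add node 10 parent=6 cost=8
12. q=(20,8) nearest=3 d=6 new=(20,7) → blocked by [14,24]×[7,9], reject
13. q=(27,0) nearest=5 d=1 new=(27,0) → add node 11 parent=5 cost=25
14. q=(1,4) nearest=0 d=3 new=(1,4) → add node 12 parent=0 cost=3
15. q=(0,9) nearest=10 d=5 new=(0,9) → add node 13 parent=10 cost=13
16. q=(34,6) nearest=9 d=2 new=(34,6) → add node 14 parent=9 cost=36
17. q=(5,1) nearest=0 d=3 new=(5,1) → add node 15 parent=0 cost=3; rewire 13→15 (11<13)
18. q=(28,10) nearest=7 d=4 new=(28,10) → blocked by [28,35]×[7,9], reject
19. q=(12,2) nearest=1 d=5 new=(12,2) → add node 16 parent=1 cost=10
20. q=(5,3) nearest=15 d=2 new=(5,3) → add node 17 parent=15 cost=5
21. q=(36,4) nearest=9 d=1 new=(36,4) → add node 18 parent=9 cost=35
22. q=(32,3) nearest=7 d=3 new=(32,3) → add node 19 parent=7 cost=32; rewire 14→19 (35<36)
23. q=(32,8) nearest=7 d=2 new=(32,8) → blocked by [28,35]×[7,9], reject
24. q=(44,6) nearest=9 d=8 new=(41,6) → blocked by [38,42]×[5,7], reject
25. q=(27,6) nearest=7 d=4 new=(27,6) → blocked by [26,29]×[5,7], reject
26. q=(13,5) nearest=2 d=2 new=(13,5) → add node 20 parent=2 cost=12
27. q=(32,10) nearest=7 d=4 new=(32,10) → blocked by [28,35]×[7,9], reject
28. q=(3,0) nearest=0 d=1 new=(3,0) → add node 21 parent=0 cost=1; rewire 13→21 (10<11); rewire 17→21 (4<5); rewire 20→21 (11<12)
29. q=(5,8) nearest=6 d=1 new=(5,8) → add node 22 parent=6 cost=7
30. q=(5,8) nearest=22 d=0 → coincident, reject

Node count: 23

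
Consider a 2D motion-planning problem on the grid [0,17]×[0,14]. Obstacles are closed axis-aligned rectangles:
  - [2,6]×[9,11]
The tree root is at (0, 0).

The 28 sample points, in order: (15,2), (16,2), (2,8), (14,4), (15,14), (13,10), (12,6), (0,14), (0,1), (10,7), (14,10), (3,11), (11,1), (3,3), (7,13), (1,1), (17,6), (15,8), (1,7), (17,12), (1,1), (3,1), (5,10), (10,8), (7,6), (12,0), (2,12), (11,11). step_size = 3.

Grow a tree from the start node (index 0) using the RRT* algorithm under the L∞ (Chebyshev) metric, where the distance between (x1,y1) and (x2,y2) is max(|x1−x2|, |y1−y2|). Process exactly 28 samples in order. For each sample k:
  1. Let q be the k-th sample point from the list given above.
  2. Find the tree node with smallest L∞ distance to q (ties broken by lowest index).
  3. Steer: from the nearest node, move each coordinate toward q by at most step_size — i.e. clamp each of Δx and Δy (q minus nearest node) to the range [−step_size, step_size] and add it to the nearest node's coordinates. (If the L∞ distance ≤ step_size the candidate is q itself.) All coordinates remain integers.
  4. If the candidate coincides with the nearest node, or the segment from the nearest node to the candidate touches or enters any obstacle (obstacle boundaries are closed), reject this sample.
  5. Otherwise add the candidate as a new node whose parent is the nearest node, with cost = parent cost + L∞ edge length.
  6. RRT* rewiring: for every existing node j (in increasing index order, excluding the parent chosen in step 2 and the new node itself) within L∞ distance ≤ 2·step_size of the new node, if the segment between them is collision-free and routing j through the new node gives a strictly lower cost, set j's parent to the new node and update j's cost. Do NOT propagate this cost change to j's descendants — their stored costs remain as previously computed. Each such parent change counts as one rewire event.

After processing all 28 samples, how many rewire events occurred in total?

Rewire events: 3

1. q=(15,2) nearest=0 d=15 new=(3,2) → add node 1 parent=0 cost=3
2. q=(16,2) nearest=1 d=13 new=(6,2) → add node 2 parent=1 cost=6
3. q=(2,8) nearest=1 d=6 new=(2,5) → add node 3 parent=1 cost=6
4. q=(14,4) nearest=2 d=8 new=(9,4) → add node 4 parent=2 cost=9
5. q=(15,14) nearest=4 d=10 new=(12,7) → add node 5 parent=4 cost=12
6. q=(13,10) nearest=5 d=3 new=(13,10) → add node 6 parent=5 cost=15
7. q=(12,6) nearest=5 d=1 new=(12,6) → add node 7 parent=5 cost=13
8. q=(0,14) nearest=3 d=9 new=(0,8) → add node 8 parent=3 cost=9
9. q=(0,1) nearest=0 d=1 new=(0,1) → add node 9 parent=0 cost=1; rewire 3→9 (5<6)
10. q=(10,7) nearest=5 d=2 new=(10,7) → add node 10 parent=5 cost=14
11. q=(14,10) nearest=6 d=1 new=(14,10) → add node 11 parent=6 cost=16
12. q=(3,11) nearest=8 d=3 new=(3,11) → blocked by [2,6]×[9,11], reject
13. q=(11,1) nearest=4 d=3 new=(11,1) → add node 12 parent=4 cost=12
14. q=(3,3) nearest=1 d=1 new=(3,3) → add node 13 parent=1 cost=4
15. q=(7,13) nearest=5 d=6 new=(9,10) → add node 14 parent=5 cost=15
16. q=(1,1) nearest=0 d=1 new=(1,1) → add node 15 parent=0 cost=1; rewire 13→15 (3<4)
17. q=(17,6) nearest=6 d=4 new=(16,7) → add node 16 parent=6 cost=18
18. q=(15,8) nearest=16 d=1 new=(15,8) → add node 17 parent=16 cost=19
19. q=(1,7) nearest=8 d=1 new=(1,7) → add node 18 parent=8 cost=10
20. q=(17,12) nearest=11 d=3 new=(17,12) → add node 19 parent=11 cost=19
21. q=(1,1) nearest=15 d=0 → coincident, reject
22. q=(3,1) nearest=1 d=1 new=(3,1) → add node 20 parent=1 cost=4
23. q=(5,10) nearest=14 d=4 new=(6,10) → blocked by [2,6]×[9,11], reject
24. q=(10,8) nearest=10 d=1 new=(10,8) → add node 21 parent=10 cost=15
25. q=(7,6) nearest=4 d=2 new=(7,6) → add node 22 parent=4 cost=11; rewire 21→22 (14<15)
26. q=(12,0) nearest=12 d=1 new=(12,0) → add node 23 parent=12 cost=13
27. q=(2,12) nearest=8 d=4 new=(2,11) → blocked by [2,6]×[9,11], reject
28. q=(11,11) nearest=6 d=2 new=(11,11) → add node 24 parent=6 cost=17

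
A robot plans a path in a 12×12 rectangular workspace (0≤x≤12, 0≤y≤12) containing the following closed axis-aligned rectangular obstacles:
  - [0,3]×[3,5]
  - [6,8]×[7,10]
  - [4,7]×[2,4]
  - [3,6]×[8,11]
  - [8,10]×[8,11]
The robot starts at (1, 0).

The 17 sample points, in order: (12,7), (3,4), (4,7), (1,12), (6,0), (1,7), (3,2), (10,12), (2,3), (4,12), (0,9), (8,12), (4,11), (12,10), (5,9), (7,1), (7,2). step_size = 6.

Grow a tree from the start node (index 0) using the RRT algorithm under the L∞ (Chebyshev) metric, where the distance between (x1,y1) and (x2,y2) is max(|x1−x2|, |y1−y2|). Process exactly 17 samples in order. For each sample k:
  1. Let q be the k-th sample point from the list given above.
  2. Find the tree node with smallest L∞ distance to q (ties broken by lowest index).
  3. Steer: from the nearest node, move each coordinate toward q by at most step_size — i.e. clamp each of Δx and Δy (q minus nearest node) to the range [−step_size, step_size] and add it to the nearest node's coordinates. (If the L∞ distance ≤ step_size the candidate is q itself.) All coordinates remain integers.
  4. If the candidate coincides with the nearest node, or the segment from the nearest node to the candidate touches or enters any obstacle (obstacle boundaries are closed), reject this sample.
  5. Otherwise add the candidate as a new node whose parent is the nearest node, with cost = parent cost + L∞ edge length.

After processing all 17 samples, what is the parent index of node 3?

Parent of node 3: 1

1. q=(12,7) nearest=0 d=11 new=(7,6) → blocked by [4,7]×[2,4], reject
2. q=(3,4) nearest=0 d=4 new=(3,4) → blocked by [0,3]×[3,5], reject
3. q=(4,7) nearest=0 d=7 new=(4,6) → blocked by [0,3]×[3,5], reject
4. q=(1,12) nearest=0 d=12 new=(1,6) → blocked by [0,3]×[3,5], reject
5. q=(6,0) nearest=0 d=5 new=(6,0) → add node 1 parent=0 cost=5
6. q=(1,7) nearest=0 d=7 new=(1,6) → blocked by [0,3]×[3,5], reject
7. q=(3,2) nearest=0 d=2 new=(3,2) → add node 2 parent=0 cost=2
8. q=(10,12) nearest=2 d=10 new=(9,8) → blocked by [6,8]×[7,10], reject
9. q=(2,3) nearest=2 d=1 new=(2,3) → blocked by [0,3]×[3,5], reject
10. q=(4,12) nearest=2 d=10 new=(4,8) → blocked by [3,6]×[8,11], reject
11. q=(0,9) nearest=2 d=7 new=(0,8) → blocked by [0,3]×[3,5], reject
12. q=(8,12) nearest=2 d=10 new=(8,8) → blocked by [6,8]×[7,10], reject
13. q=(4,11) nearest=2 d=9 new=(4,8) → blocked by [3,6]×[8,11], reject
14. q=(12,10) nearest=2 d=9 new=(9,8) → blocked by [6,8]×[7,10], reject
15. q=(5,9) nearest=2 d=7 new=(5,8) → blocked by [3,6]×[8,11], reject
16. q=(7,1) nearest=1 d=1 new=(7,1) → add node 3 parent=1 cost=6
17. q=(7,2) nearest=3 d=1 new=(7,2) → blocked by [4,7]×[2,4], reject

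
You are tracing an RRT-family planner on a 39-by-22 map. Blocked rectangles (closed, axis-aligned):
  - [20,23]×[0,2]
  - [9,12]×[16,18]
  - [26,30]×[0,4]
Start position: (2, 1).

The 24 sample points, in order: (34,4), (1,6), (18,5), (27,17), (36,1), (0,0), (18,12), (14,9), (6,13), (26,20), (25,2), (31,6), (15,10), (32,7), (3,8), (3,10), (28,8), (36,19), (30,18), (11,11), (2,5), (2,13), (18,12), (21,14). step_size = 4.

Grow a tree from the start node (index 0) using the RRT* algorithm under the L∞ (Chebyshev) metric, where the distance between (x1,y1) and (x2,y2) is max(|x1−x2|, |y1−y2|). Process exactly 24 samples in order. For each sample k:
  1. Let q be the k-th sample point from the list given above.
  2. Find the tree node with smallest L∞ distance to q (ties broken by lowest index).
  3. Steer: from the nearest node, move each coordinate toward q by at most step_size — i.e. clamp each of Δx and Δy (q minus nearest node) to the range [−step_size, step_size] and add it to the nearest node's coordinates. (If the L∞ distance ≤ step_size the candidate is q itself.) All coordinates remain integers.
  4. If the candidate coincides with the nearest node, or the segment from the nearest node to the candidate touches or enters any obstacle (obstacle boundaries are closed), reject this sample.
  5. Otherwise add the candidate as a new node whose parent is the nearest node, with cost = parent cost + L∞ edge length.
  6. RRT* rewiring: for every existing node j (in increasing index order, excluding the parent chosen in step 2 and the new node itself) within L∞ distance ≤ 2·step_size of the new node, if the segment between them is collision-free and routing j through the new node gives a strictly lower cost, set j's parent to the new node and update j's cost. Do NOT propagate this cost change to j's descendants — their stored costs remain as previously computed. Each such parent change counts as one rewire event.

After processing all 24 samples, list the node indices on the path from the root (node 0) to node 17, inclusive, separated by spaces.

Path: 0 1 3 4 7 9 10 16 17

1. q=(34,4) nearest=0 d=32 new=(6,4) → add node 1 parent=0 cost=4
2. q=(1,6) nearest=0 d=5 new=(1,5) → add node 2 parent=0 cost=4
3. q=(18,5) nearest=1 d=12 new=(10,5) → add node 3 parent=1 cost=8
4. q=(27,17) nearest=3 d=17 new=(14,9) → add node 4 parent=3 cost=12
5. q=(36,1) nearest=4 d=22 new=(18,5) → add node 5 parent=4 cost=16
6. q=(0,0) nearest=0 d=2 new=(0,0) → add node 6 parent=0 cost=2
7. q=(18,12) nearest=4 d=4 new=(18,12) → add node 7 parent=4 cost=16
8. q=(14,9) nearest=4 d=0 → coincident, reject
9. q=(6,13) nearest=2 d=8 new=(5,9) → add node 8 parent=2 cost=8
10. q=(26,20) nearest=7 d=8 new=(22,16) → add node 9 parent=7 cost=20
11. q=(25,2) nearest=5 d=7 new=(22,2) → blocked by [20,23]×[0,2], reject
12. q=(31,6) nearest=9 d=10 new=(26,12) → add node 10 parent=9 cost=24
13. q=(15,10) nearest=4 d=1 new=(15,10) → add node 11 parent=4 cost=13
14. q=(32,7) nearest=10 d=6 new=(30,8) → add node 12 parent=10 cost=28
15. q=(3,8) nearest=8 d=2 new=(3,8) → add node 13 parent=8 cost=10
16. q=(3,10) nearest=8 d=2 new=(3,10) → add node 14 parent=8 cost=10
17. q=(28,8) nearest=12 d=2 new=(28,8) → add node 15 parent=12 cost=30
18. q=(36,19) nearest=10 d=10 new=(30,16) → add node 16 parent=10 cost=28
19. q=(30,18) nearest=16 d=2 new=(30,18) → add node 17 parent=16 cost=30
20. q=(11,11) nearest=4 d=3 new=(11,11) → add node 18 parent=4 cost=15
21. q=(2,5) nearest=2 d=1 new=(2,5) → add node 19 parent=2 cost=5; rewire 13→19 (8<10)
22. q=(2,13) nearest=14 d=3 new=(2,13) → add node 20 parent=14 cost=13
23. q=(18,12) nearest=7 d=0 → coincident, reject
24. q=(21,14) nearest=9 d=2 new=(21,14) → add node 21 parent=9 cost=22; rewire 15→21 (29<30)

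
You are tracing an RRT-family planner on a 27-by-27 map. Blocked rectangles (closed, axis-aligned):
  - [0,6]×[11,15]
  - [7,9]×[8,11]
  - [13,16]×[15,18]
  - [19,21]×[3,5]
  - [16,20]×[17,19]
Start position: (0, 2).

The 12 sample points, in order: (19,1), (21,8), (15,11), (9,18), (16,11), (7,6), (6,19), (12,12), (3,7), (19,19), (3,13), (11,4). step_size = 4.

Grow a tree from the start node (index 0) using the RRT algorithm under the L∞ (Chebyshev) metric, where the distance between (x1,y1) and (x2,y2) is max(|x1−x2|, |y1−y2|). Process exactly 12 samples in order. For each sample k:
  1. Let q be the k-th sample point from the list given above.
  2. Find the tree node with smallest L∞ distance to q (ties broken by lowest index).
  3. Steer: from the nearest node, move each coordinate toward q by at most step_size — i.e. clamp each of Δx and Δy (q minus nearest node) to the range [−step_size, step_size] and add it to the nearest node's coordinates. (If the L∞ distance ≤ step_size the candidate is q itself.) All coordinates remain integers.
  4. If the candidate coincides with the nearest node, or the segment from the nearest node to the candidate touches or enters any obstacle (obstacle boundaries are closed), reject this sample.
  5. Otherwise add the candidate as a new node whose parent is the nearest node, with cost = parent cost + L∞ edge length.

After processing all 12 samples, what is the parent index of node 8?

1. q=(19,1) nearest=0 d=19 new=(4,1) → add node 1 parent=0 cost=4
2. q=(21,8) nearest=1 d=17 new=(8,5) → add node 2 parent=1 cost=8
3. q=(15,11) nearest=2 d=7 new=(12,9) → add node 3 parent=2 cost=12
4. q=(9,18) nearest=3 d=9 new=(9,13) → add node 4 parent=3 cost=16
5. q=(16,11) nearest=3 d=4 new=(16,11) → add node 5 parent=3 cost=16
6. q=(7,6) nearest=2 d=1 new=(7,6) → add node 6 parent=2 cost=9
7. q=(6,19) nearest=4 d=6 new=(6,17) → add node 7 parent=4 cost=20
8. q=(12,12) nearest=3 d=3 new=(12,12) → add node 8 parent=3 cost=15
9. q=(3,7) nearest=6 d=4 new=(3,7) → add node 9 parent=6 cost=13
10. q=(19,19) nearest=8 d=7 new=(16,16) → blocked by [13,16]×[15,18], reject
11. q=(3,13) nearest=7 d=4 new=(3,13) → blocked by [0,6]×[11,15], reject
12. q=(11,4) nearest=2 d=3 new=(11,4) → add node 10 parent=2 cost=11

Parent of node 8: 3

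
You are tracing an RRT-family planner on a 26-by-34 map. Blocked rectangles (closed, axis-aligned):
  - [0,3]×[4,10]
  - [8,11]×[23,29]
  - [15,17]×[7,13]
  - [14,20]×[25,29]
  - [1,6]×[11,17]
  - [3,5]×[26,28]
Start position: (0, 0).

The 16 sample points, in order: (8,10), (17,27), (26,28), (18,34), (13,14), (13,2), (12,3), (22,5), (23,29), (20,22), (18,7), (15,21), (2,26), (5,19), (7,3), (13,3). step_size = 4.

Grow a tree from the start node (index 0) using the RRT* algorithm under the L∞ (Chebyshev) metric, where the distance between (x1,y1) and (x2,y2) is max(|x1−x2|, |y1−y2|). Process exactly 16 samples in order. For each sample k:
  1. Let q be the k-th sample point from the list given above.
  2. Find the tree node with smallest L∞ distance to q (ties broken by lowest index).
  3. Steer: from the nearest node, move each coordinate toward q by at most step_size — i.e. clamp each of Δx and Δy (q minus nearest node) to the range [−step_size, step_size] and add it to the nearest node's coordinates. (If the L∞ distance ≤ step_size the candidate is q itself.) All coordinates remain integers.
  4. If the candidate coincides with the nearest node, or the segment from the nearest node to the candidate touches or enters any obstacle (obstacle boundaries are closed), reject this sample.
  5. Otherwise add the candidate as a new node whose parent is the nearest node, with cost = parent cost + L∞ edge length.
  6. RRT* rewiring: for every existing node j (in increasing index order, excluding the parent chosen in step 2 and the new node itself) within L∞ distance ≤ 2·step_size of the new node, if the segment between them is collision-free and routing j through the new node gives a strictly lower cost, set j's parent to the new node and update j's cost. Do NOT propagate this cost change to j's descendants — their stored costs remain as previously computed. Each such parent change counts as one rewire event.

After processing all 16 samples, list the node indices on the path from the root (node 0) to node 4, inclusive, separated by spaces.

Path: 0 1 2 3 4

1. q=(8,10) nearest=0 d=10 new=(4,4) → add node 1 parent=0 cost=4
2. q=(17,27) nearest=1 d=23 new=(8,8) → add node 2 parent=1 cost=8
3. q=(26,28) nearest=2 d=20 new=(12,12) → add node 3 parent=2 cost=12
4. q=(18,34) nearest=3 d=22 new=(16,16) → add node 4 parent=3 cost=16
5. q=(13,14) nearest=3 d=2 new=(13,14) → add node 5 parent=3 cost=14
6. q=(13,2) nearest=2 d=6 new=(12,4) → add node 6 parent=2 cost=12
7. q=(12,3) nearest=6 d=1 new=(12,3) → add node 7 parent=6 cost=13
8. q=(22,5) nearest=5 d=9 new=(17,10) → blocked by [15,17]×[7,13], reject
9. q=(23,29) nearest=4 d=13 new=(20,20) → add node 8 parent=4 cost=20
10. q=(20,22) nearest=8 d=2 new=(20,22) → add node 9 parent=8 cost=22
11. q=(18,7) nearest=3 d=6 new=(16,8) → blocked by [15,17]×[7,13], reject
12. q=(15,21) nearest=4 d=5 new=(15,20) → add node 10 parent=4 cost=20
13. q=(2,26) nearest=5 d=12 new=(9,18) → add node 11 parent=5 cost=18
14. q=(5,19) nearest=11 d=4 new=(5,19) → add node 12 parent=11 cost=22
15. q=(7,3) nearest=1 d=3 new=(7,3) → add node 13 parent=1 cost=7; rewire 7→13 (12<13)
16. q=(13,3) nearest=6 d=1 new=(13,3) → add node 14 parent=6 cost=13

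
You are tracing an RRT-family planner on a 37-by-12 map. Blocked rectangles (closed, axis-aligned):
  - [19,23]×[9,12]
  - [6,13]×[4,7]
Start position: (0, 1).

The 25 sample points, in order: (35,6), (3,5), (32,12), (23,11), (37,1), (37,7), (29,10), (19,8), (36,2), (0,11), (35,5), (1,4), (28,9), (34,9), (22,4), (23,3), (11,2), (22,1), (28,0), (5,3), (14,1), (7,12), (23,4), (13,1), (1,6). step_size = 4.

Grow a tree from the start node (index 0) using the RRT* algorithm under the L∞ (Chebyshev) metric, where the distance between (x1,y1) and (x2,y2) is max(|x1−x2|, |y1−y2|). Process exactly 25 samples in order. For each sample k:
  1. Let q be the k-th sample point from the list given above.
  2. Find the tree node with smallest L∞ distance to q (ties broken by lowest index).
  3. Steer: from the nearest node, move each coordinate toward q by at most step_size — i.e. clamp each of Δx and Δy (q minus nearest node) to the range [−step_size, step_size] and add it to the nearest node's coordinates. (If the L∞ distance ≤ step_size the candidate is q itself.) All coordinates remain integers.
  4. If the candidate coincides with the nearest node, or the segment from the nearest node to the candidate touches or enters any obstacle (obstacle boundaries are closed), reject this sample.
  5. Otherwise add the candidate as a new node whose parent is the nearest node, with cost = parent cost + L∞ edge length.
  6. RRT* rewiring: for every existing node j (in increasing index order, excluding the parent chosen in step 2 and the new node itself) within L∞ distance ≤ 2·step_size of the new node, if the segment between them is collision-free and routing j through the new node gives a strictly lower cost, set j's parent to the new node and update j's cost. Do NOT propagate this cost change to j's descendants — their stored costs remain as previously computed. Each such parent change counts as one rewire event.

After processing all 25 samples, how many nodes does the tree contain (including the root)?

1. q=(35,6) nearest=0 d=35 new=(4,5) → add node 1 parent=0 cost=4
2. q=(3,5) nearest=1 d=1 new=(3,5) → add node 2 parent=1 cost=5
3. q=(32,12) nearest=1 d=28 new=(8,9) → blocked by [6,13]×[4,7], reject
4. q=(23,11) nearest=1 d=19 new=(8,9) → blocked by [6,13]×[4,7], reject
5. q=(37,1) nearest=1 d=33 new=(8,1) → add node 3 parent=1 cost=8
6. q=(37,7) nearest=3 d=29 new=(12,5) → blocked by [6,13]×[4,7], reject
7. q=(29,10) nearest=3 d=21 new=(12,5) → blocked by [6,13]×[4,7], reject
8. q=(19,8) nearest=3 d=11 new=(12,5) → blocked by [6,13]×[4,7], reject
9. q=(36,2) nearest=3 d=28 new=(12,2) → add node 4 parent=3 cost=12
10. q=(0,11) nearest=1 d=6 new=(0,9) → add node 5 parent=1 cost=8
11. q=(35,5) nearest=4 d=23 new=(16,5) → add node 6 parent=4 cost=16
12. q=(1,4) nearest=2 d=2 new=(1,4) → add node 7 parent=2 cost=7
13. q=(28,9) nearest=6 d=12 new=(20,9) → blocked by [19,23]×[9,12], reject
14. q=(34,9) nearest=6 d=18 new=(20,9) → blocked by [19,23]×[9,12], reject
15. q=(22,4) nearest=6 d=6 new=(20,4) → add node 8 parent=6 cost=20
16. q=(23,3) nearest=8 d=3 new=(23,3) → add node 9 parent=8 cost=23
17. q=(11,2) nearest=4 d=1 new=(11,2) → add node 10 parent=4 cost=13
18. q=(22,1) nearest=9 d=2 new=(22,1) → add node 11 parent=9 cost=25
19. q=(28,0) nearest=9 d=5 new=(27,0) → add node 12 parent=9 cost=27
20. q=(5,3) nearest=1 d=2 new=(5,3) → add node 13 parent=1 cost=6; rewire 10→13 (12<13)
21. q=(14,1) nearest=4 d=2 new=(14,1) → add node 14 parent=4 cost=14; rewire 11→14 (22<25)
22. q=(7,12) nearest=1 d=7 new=(7,9) → add node 15 parent=1 cost=8
23. q=(23,4) nearest=9 d=1 new=(23,4) → add node 16 parent=9 cost=24
24. q=(13,1) nearest=4 d=1 new=(13,1) → add node 17 parent=4 cost=13
25. q=(1,6) nearest=2 d=2 new=(1,6) → add node 18 parent=2 cost=7

Node count: 19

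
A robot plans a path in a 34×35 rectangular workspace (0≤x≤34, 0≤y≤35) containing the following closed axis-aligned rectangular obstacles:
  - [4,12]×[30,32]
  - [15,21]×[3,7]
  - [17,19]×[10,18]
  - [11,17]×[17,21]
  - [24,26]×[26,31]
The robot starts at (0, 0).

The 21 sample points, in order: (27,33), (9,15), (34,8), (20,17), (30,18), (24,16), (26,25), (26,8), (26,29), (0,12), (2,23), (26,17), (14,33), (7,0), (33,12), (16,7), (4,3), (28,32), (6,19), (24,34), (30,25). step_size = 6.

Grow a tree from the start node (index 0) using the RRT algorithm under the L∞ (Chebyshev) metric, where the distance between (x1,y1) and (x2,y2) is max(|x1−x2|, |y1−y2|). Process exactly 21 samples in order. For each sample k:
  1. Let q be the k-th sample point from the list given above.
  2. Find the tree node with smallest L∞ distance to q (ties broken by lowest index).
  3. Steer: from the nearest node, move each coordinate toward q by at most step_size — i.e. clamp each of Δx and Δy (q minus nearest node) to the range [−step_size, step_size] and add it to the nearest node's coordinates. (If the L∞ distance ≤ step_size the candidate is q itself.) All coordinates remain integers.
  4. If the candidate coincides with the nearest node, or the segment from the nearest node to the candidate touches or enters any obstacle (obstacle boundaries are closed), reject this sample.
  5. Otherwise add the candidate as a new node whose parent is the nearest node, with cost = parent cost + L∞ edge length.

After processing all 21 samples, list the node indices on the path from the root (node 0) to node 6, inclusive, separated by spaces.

1. q=(27,33) nearest=0 d=33 new=(6,6) → add node 1 parent=0 cost=6
2. q=(9,15) nearest=1 d=9 new=(9,12) → add node 2 parent=1 cost=12
3. q=(34,8) nearest=2 d=25 new=(15,8) → add node 3 parent=2 cost=18
4. q=(20,17) nearest=3 d=9 new=(20,14) → blocked by [17,19]×[10,18], reject
5. q=(30,18) nearest=3 d=15 new=(21,14) → blocked by [17,19]×[10,18], reject
6. q=(24,16) nearest=3 d=9 new=(21,14) → blocked by [17,19]×[10,18], reject
7. q=(26,25) nearest=2 d=17 new=(15,18) → blocked by [11,17]×[17,21], reject
8. q=(26,8) nearest=3 d=11 new=(21,8) → add node 4 parent=3 cost=24
9. q=(26,29) nearest=2 d=17 new=(15,18) → blocked by [11,17]×[17,21], reject
10. q=(0,12) nearest=1 d=6 new=(0,12) → add node 5 parent=1 cost=12
11. q=(2,23) nearest=2 d=11 new=(3,18) → add node 6 parent=2 cost=18
12. q=(26,17) nearest=4 d=9 new=(26,14) → add node 7 parent=4 cost=30
13. q=(14,33) nearest=6 d=15 new=(9,24) → add node 8 parent=6 cost=24
14. q=(7,0) nearest=1 d=6 new=(7,0) → add node 9 parent=1 cost=12
15. q=(33,12) nearest=7 d=7 new=(32,12) → add node 10 parent=7 cost=36
16. q=(16,7) nearest=3 d=1 new=(16,7) → blocked by [15,21]×[3,7], reject
17. q=(4,3) nearest=1 d=3 new=(4,3) → add node 11 parent=1 cost=9
18. q=(28,32) nearest=7 d=18 new=(28,20) → add node 12 parent=7 cost=36
19. q=(6,19) nearest=6 d=3 new=(6,19) → add node 13 parent=6 cost=21
20. q=(24,34) nearest=12 d=14 new=(24,26) → blocked by [24,26]×[26,31], reject
21. q=(30,25) nearest=12 d=5 new=(30,25) → add node 14 parent=12 cost=41

Path: 0 1 2 6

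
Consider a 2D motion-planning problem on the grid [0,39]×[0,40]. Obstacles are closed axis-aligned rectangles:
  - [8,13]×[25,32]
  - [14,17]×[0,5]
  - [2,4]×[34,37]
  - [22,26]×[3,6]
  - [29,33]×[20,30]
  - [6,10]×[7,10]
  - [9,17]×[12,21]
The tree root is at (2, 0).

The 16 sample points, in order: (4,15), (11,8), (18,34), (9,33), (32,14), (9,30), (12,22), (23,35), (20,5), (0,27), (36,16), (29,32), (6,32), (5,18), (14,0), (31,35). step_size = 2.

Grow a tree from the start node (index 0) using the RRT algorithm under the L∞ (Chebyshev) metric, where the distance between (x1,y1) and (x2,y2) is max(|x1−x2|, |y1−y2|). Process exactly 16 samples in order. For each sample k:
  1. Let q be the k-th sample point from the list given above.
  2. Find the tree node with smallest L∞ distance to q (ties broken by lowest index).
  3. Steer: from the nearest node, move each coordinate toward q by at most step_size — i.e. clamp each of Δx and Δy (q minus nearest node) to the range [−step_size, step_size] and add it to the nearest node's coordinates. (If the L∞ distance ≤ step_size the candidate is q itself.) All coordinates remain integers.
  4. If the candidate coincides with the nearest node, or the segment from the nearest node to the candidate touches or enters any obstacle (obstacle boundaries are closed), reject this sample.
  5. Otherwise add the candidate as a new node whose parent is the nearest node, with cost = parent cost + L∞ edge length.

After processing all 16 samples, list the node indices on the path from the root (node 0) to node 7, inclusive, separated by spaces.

1. q=(4,15) nearest=0 d=15 new=(4,2) → add node 1 parent=0 cost=2
2. q=(11,8) nearest=1 d=7 new=(6,4) → add node 2 parent=1 cost=4
3. q=(18,34) nearest=2 d=30 new=(8,6) → add node 3 parent=2 cost=6
4. q=(9,33) nearest=3 d=27 new=(9,8) → blocked by [6,10]×[7,10], reject
5. q=(32,14) nearest=3 d=24 new=(10,8) → blocked by [6,10]×[7,10], reject
6. q=(9,30) nearest=3 d=24 new=(9,8) → blocked by [6,10]×[7,10], reject
7. q=(12,22) nearest=3 d=16 new=(10,8) → blocked by [6,10]×[7,10], reject
8. q=(23,35) nearest=3 d=29 new=(10,8) → blocked by [6,10]×[7,10], reject
9. q=(20,5) nearest=3 d=12 new=(10,5) → add node 4 parent=3 cost=8
10. q=(0,27) nearest=3 d=21 new=(6,8) → blocked by [6,10]×[7,10], reject
11. q=(36,16) nearest=4 d=26 new=(12,7) → add node 5 parent=4 cost=10
12. q=(29,32) nearest=5 d=25 new=(14,9) → add node 6 parent=5 cost=12
13. q=(6,32) nearest=6 d=23 new=(12,11) → add node 7 parent=6 cost=14
14. q=(5,18) nearest=7 d=7 new=(10,13) → blocked by [9,17]×[12,21], reject
15. q=(14,0) nearest=4 d=5 new=(12,3) → add node 8 parent=4 cost=10
16. q=(31,35) nearest=7 d=24 new=(14,13) → blocked by [9,17]×[12,21], reject

Path: 0 1 2 3 4 5 6 7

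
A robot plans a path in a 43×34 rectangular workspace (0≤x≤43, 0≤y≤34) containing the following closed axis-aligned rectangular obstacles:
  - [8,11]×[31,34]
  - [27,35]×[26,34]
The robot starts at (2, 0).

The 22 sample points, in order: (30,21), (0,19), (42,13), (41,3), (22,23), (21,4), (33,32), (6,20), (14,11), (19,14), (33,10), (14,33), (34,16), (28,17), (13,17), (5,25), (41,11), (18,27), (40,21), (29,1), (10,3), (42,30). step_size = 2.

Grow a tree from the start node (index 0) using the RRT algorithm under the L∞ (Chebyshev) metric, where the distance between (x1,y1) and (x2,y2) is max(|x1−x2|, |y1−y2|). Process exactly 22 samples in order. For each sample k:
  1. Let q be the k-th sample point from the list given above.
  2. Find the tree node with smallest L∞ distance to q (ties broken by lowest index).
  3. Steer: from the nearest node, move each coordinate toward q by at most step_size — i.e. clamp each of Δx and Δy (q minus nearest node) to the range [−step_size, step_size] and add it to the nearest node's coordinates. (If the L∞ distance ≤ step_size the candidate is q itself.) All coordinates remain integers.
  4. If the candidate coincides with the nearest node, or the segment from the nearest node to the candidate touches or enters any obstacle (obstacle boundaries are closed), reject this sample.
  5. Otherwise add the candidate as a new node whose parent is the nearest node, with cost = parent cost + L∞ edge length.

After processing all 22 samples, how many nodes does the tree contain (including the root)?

Node count: 23

1. q=(30,21) nearest=0 d=28 new=(4,2) → add node 1 parent=0 cost=2
2. q=(0,19) nearest=1 d=17 new=(2,4) → add node 2 parent=1 cost=4
3. q=(42,13) nearest=1 d=38 new=(6,4) → add node 3 parent=1 cost=4
4. q=(41,3) nearest=3 d=35 new=(8,3) → add node 4 parent=3 cost=6
5. q=(22,23) nearest=3 d=19 new=(8,6) → add node 5 parent=3 cost=6
6. q=(21,4) nearest=4 d=13 new=(10,4) → add node 6 parent=4 cost=8
7. q=(33,32) nearest=5 d=26 new=(10,8) → add node 7 parent=5 cost=8
8. q=(6,20) nearest=7 d=12 new=(8,10) → add node 8 parent=7 cost=10
9. q=(14,11) nearest=7 d=4 new=(12,10) → add node 9 parent=7 cost=10
10. q=(19,14) nearest=9 d=7 new=(14,12) → add node 10 parent=9 cost=12
11. q=(33,10) nearest=10 d=19 new=(16,10) → add node 11 parent=10 cost=14
12. q=(14,33) nearest=10 d=21 new=(14,14) → add node 12 parent=10 cost=14
13. q=(34,16) nearest=11 d=18 new=(18,12) → add node 13 parent=11 cost=16
14. q=(28,17) nearest=13 d=10 new=(20,14) → add node 14 parent=13 cost=18
15. q=(13,17) nearest=12 d=3 new=(13,16) → add node 15 parent=12 cost=16
16. q=(5,25) nearest=15 d=9 new=(11,18) → add node 16 parent=15 cost=18
17. q=(41,11) nearest=14 d=21 new=(22,12) → add node 17 parent=14 cost=20
18. q=(18,27) nearest=16 d=9 new=(13,20) → add node 18 parent=16 cost=20
19. q=(40,21) nearest=17 d=18 new=(24,14) → add node 19 parent=17 cost=22
20. q=(29,1) nearest=13 d=11 new=(20,10) → add node 20 parent=13 cost=18
21. q=(10,3) nearest=6 d=1 new=(10,3) → add node 21 parent=6 cost=9
22. q=(42,30) nearest=19 d=18 new=(26,16) → add node 22 parent=19 cost=24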